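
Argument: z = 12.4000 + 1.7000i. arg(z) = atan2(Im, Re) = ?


Re = 12.4, Im = 1.7
arg = atan2(1.7, 12.4) = 7.8064 degrees

arg(z) = 7.8064 degrees


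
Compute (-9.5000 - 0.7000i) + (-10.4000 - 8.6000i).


Real: -9.5 - 10.4 = -19.9
Imag: -0.7 - 8.6 = -9.3

-19.9000 - 9.3000i


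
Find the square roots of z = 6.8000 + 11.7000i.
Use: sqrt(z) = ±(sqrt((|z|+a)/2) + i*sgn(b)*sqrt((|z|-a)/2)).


|z| = sqrt(46.24+136.89) = 13.5326
sqrt((|z|+a)/2) = sqrt((13.5326+6.8)/2) = sqrt(10.1663) = 3.1885
sqrt((|z|-a)/2) = sqrt((13.5326-6.8)/2) = sqrt(3.3663) = 1.8347

±(3.1885 + 1.8347i) i.e. 3.1885 + 1.8347i and -3.1885 - 1.8347i


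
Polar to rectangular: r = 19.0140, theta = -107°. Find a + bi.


a = 19.0140*cos(-107°) = 19.0140*(-0.292372) = -5.5592
b = 19.0140*sin(-107°) = 19.0140*(-0.956305) = -18.1832

-5.5592 - 18.1832i


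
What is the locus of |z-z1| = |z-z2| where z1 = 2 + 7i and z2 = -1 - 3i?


Equal distances means the locus is the perpendicular bisector of z1 and z2.
Midpoint = ((2+(-1))/2, (7+(-3))/2) = (0.5000, 2.0000)

Perpendicular bisector through (0.5000, 2.0000)


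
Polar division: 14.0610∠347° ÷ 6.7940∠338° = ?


r = 14.0610 / 6.7940 = 2.0696
theta = 347° - 338° = 9° = 9° (mod 360)

2.0696 cis(9°)


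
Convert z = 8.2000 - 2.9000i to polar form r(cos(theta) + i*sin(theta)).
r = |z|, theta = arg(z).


r = sqrt(67.24+8.41) = sqrt(75.65) = 8.6977
theta = atan2(-2.9, 8.2) = -19.4766 degrees

r = 8.6977, theta = -19.4766 degrees


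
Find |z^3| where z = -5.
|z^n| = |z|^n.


|z| = sqrt(25+0) = sqrt(25) = 5
|z^3| = |z|^3 = 5^3 = 125

|z^3| = 125


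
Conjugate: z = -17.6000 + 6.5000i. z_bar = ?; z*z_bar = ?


z_bar = -17.6000 - 6.5000i
z*z_bar = (-17.6)^2 + 6.5^2 = 309.76 + 42.25 = 352.01

z_bar = -17.6000 - 6.5000i, z*z_bar = 352.01


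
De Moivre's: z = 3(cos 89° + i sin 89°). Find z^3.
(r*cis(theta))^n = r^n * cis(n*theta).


r^3 = 3^3 = 27
n*theta = 3*89° = 267° = 267° (mod 360)
a = 27*cos(267°) = -1.4131
b = 27*sin(267°) = -26.9630

27 cis(267°) = -1.4131 - 26.9630i


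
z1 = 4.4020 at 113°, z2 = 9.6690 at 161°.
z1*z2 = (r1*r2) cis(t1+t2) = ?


r = 4.4020 * 9.6690 = 42.5629
theta = 113° + 161° = 274° = 274° (mod 360)

42.5629 cis(274°)


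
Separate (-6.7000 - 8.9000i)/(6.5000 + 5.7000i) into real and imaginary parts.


Multiply by conjugate: (-6.7000 - 8.9000i)(6.5000 - 5.7000i) / (6.5^2 + 5.7^2)
Numerator real = -6.7*6.5 - (8.9)*5.7 = -94.28
Numerator imag = -8.9*6.5 - (-6.7)*5.7 = -19.66
Denominator = 74.74
Re(z) = -94.28/74.74 = -1.2614
Im(z) = -19.66/74.74 = -0.2630

Re(z) = -1.2614, Im(z) = -0.2630


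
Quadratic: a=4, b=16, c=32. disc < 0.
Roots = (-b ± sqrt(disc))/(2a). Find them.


disc = 16^2 - 4*4*32 = 256 - 512 = -256
sqrt(|disc|) = sqrt(256) = 16.0000
Real part = -16/(2*4) = -2.0000
Imag part = 16.0000/(2*4) = 2.0000

-2.0000 ± 2.0000i


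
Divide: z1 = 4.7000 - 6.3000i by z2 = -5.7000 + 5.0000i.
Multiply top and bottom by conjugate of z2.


Conjugate of z2 = -5.7000 - 5.0000i
Numerator: (4.7000 - 6.3000i)(-5.7000 - 5.0000i) = -58.2900 + 12.4100i
Denominator: (-5.7)^2 + 5^2 = 57.49
Result = (-58.2900 + 12.4100i)/57.49

-1.0139 + 0.2159i


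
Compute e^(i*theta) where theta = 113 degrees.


cos(113°) = -0.3907
sin(113°) = 0.9205

e^(i*113°) = -0.3907 + 0.9205i


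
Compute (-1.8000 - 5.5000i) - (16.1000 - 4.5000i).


Real: -1.8 - 16.1 = -17.9
Imag: -5.5 + 4.5 = -1

-17.9000 - i


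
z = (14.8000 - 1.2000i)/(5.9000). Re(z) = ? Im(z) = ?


Multiply by conjugate: (14.8000 - 1.2000i)(5.9000) / (5.9^2 + 0^2)
Numerator real = 14.8*5.9 - (1.2)*0 = 87.32
Numerator imag = -1.2*5.9 - 14.8*0 = -7.08
Denominator = 34.81
Re(z) = 87.32/34.81 = 2.5085
Im(z) = -7.08/34.81 = -0.2034

Re(z) = 2.5085, Im(z) = -0.2034


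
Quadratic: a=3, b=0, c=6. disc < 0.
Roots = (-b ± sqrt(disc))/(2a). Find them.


disc = 0^2 - 4*3*6 = 0 - 72 = -72
sqrt(|disc|) = sqrt(72) = 8.4853
Real part = 0/(2*3) = 0
Imag part = 8.4853/(2*3) = 1.4142

0 ± 1.4142i


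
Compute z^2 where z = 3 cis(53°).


r^2 = 3^2 = 9
n*theta = 2*53° = 106° = 106° (mod 360)
a = 9*cos(106°) = -2.4807
b = 9*sin(106°) = 8.6514

9 cis(106°) = -2.4807 + 8.6514i


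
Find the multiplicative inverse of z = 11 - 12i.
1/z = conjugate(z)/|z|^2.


|z|^2 = 121+144 = 265
1/z = (11 + 12i)/265

1/z = 0.0415 + 0.0453i


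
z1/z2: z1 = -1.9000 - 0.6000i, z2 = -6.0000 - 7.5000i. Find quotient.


Conjugate of z2 = -6.0000 + 7.5000i
Numerator: (-1.9000 - 0.6000i)(-6.0000 + 7.5000i) = 15.9000 - 10.6500i
Denominator: (-6)^2 + (-7.5)^2 = 92.25
Result = (15.9000 - 10.6500i)/92.25

0.1724 - 0.1154i


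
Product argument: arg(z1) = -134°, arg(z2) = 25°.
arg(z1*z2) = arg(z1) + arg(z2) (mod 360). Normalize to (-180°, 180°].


arg(z1*z2) = -134° + 25° = -109°
Normalized to (-180°, 180°]: -109°

-109°


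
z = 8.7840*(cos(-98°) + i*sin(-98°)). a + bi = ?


a = 8.7840*cos(-98°) = 8.7840*(-0.13917) = -1.2225
b = 8.7840*sin(-98°) = 8.7840*(-0.99027) = -8.6985

-1.2225 - 8.6985i


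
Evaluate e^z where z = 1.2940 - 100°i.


e^1.2940 = 3.6473
cos(-100°) = -0.17365
sin(-100°) = -0.9848
Real = 3.6473*(-0.17365) = -0.6334
Imag = 3.6473*(-0.9848) = -3.5919

-0.6334 - 3.5919i


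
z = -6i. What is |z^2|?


|z| = sqrt(0+36) = sqrt(36) = 6
|z^2| = |z|^2 = 6^2 = 36

|z^2| = 36


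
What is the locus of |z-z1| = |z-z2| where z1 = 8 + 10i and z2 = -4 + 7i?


Equal distances means the locus is the perpendicular bisector of z1 and z2.
Midpoint = ((8+(-4))/2, (10+7)/2) = (2.0000, 8.5000)

Perpendicular bisector through (2.0000, 8.5000)


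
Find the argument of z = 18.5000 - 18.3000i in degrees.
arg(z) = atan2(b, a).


Re = 18.5, Im = -18.3
arg = atan2(-18.3, 18.5) = -44.6886 degrees

arg(z) = -44.6886 degrees


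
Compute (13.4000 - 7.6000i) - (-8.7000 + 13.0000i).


Real: 13.4 + 8.7 = 22.1
Imag: -7.6 - 13 = -20.6

22.1000 - 20.6000i


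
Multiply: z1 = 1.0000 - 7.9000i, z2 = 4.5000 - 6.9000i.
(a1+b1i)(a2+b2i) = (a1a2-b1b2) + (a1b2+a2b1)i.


Real = 1*4.5 - (-7.9)*(-6.9) = 4.5 - 54.51 = -50.01
Imag = 1*(-6.9) + 4.5*(-7.9) = -6.9 - (35.55) = -42.45

-50.0100 - 42.4500i


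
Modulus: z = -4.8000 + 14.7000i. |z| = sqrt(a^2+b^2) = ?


|z| = sqrt((-4.8)^2 + 14.7^2) = sqrt(23.04 + 216.09) = sqrt(239.13) = 15.4638

|z| = 15.4638


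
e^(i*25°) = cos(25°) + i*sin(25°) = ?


cos(25°) = 0.9063
sin(25°) = 0.4226

e^(i*25°) = 0.9063 + 0.4226i


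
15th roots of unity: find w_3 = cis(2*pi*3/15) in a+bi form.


Angle = 360*3/15 = 72°
a = cos(72°) = 0.3090
b = sin(72°) = 0.9511

0.3090 + 0.9511i


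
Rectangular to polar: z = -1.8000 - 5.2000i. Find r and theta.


r = sqrt(3.24+27.04) = sqrt(30.28) = 5.5027
theta = atan2(-5.2, -1.8) = -109.0935 degrees

r = 5.5027, theta = -109.0935 degrees


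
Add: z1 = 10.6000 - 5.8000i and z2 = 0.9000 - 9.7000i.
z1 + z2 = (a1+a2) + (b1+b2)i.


Real: 10.6 + 0.9 = 11.5
Imag: -5.8 - 9.7 = -15.5

11.5000 - 15.5000i


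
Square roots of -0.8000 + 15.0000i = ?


|z| = sqrt(0.64+225) = 15.0213
sqrt((|z|+a)/2) = sqrt((15.0213+(-0.8))/2) = sqrt(7.1107) = 2.6666
sqrt((|z|-a)/2) = sqrt((15.0213-(-0.8))/2) = sqrt(7.9107) = 2.8126

±(2.6666 + 2.8126i) i.e. 2.6666 + 2.8126i and -2.6666 - 2.8126i


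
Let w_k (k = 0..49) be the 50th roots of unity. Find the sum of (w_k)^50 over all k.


The roots are w_k = w^k with w = e^(2*pi*i/50), and (w^k)^50 = (w^50)^k.
So S = 1 + u + u^2 + ... + u^(49) with u = w^50.
50 = 1*50 + 0, so 50 is a multiple of 50 and u = (w^50)^1 = 1.
Every one of the 50 terms equals 1: S = 50

S = 50


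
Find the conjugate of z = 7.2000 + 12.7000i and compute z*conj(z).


z_bar = 7.2000 - 12.7000i
z*z_bar = 7.2^2 + 12.7^2 = 51.84 + 161.29 = 213.13

z_bar = 7.2000 - 12.7000i, z*z_bar = 213.13


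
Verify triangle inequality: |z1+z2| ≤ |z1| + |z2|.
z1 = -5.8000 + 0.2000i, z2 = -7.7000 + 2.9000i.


|z1| = sqrt((-5.8)^2 + 0.2^2) = sqrt(33.68) = 5.8034
|z2| = sqrt((-7.7)^2 + 2.9^2) = sqrt(67.7) = 8.2280
z1+z2 = -13.5000 + 3.1000i
|z1+z2| = sqrt(191.86) = 13.8514
|z1|+|z2| = 5.8034 + 8.2280 = 14.0314

|z1+z2| = 13.8514 ≤ |z1|+|z2| = 14.0314 (verified)


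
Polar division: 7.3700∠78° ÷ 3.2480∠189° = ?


r = 7.3700 / 3.2480 = 2.2691
theta = 78° - 189° = -111° = 249° (mod 360)

2.2691 cis(249°)


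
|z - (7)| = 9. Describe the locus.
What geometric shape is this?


|z - z0| = r is a circle with center z0 and radius r.
Center = (7, 0), radius = 9

Circle with center (7, 0) and radius 9


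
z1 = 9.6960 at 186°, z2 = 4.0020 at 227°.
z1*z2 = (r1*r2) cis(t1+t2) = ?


r = 9.6960 * 4.0020 = 38.8034
theta = 186° + 227° = 413° = 53° (mod 360)

38.8034 cis(53°)


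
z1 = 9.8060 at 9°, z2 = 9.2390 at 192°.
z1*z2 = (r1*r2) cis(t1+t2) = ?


r = 9.8060 * 9.2390 = 90.5976
theta = 9° + 192° = 201° = 201° (mod 360)

90.5976 cis(201°)


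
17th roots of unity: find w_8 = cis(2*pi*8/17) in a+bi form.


Angle = 360*8/17 = 169.4118°
a = cos(169.4118°) = -0.9830
b = sin(169.4118°) = 0.1837

-0.9830 + 0.1837i


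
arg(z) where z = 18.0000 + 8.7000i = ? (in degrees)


Re = 18, Im = 8.7
arg = atan2(8.7, 18) = 25.7960 degrees

arg(z) = 25.7960 degrees


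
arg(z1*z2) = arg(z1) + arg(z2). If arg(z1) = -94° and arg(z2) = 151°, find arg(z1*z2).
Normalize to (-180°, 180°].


arg(z1*z2) = -94° + 151° = 57°
Normalized to (-180°, 180°]: 57°

57°


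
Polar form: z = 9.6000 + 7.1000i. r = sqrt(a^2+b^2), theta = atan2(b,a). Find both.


r = sqrt(92.16+50.41) = sqrt(142.57) = 11.9403
theta = atan2(7.1, 9.6) = 36.4860 degrees

r = 11.9403, theta = 36.4860 degrees


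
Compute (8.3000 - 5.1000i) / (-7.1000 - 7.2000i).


Conjugate of z2 = -7.1000 + 7.2000i
Numerator: (8.3000 - 5.1000i)(-7.1000 + 7.2000i) = -22.2100 + 95.9700i
Denominator: (-7.1)^2 + (-7.2)^2 = 102.25
Result = (-22.2100 + 95.9700i)/102.25

-0.2172 + 0.9386i


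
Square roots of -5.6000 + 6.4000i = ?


|z| = sqrt(31.36+40.96) = 8.5041
sqrt((|z|+a)/2) = sqrt((8.5041+(-5.6))/2) = sqrt(1.4521) = 1.2050
sqrt((|z|-a)/2) = sqrt((8.5041-(-5.6))/2) = sqrt(7.0521) = 2.6556

±(1.2050 + 2.6556i) i.e. 1.2050 + 2.6556i and -1.2050 - 2.6556i


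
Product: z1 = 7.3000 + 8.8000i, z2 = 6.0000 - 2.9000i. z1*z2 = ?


Real = 7.3*6 - 8.8*(-2.9) = 43.8 - (-25.52) = 69.32
Imag = 7.3*(-2.9) + 6*8.8 = -21.17 + 52.8 = 31.63

69.3200 + 31.6300i


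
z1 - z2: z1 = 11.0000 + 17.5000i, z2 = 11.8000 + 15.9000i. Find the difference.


Real: 11 - 11.8 = -0.8
Imag: 17.5 - 15.9 = 1.6

-0.8000 + 1.6000i


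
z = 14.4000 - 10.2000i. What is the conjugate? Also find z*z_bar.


z_bar = 14.4000 + 10.2000i
z*z_bar = 14.4^2 + (-10.2)^2 = 207.36 + 104.04 = 311.4

z_bar = 14.4000 + 10.2000i, z*z_bar = 311.4


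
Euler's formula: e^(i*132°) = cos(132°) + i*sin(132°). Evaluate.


cos(132°) = -0.6691
sin(132°) = 0.7431

e^(i*132°) = -0.6691 + 0.7431i


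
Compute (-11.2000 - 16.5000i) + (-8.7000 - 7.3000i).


Real: -11.2 - 8.7 = -19.9
Imag: -16.5 - 7.3 = -23.8

-19.9000 - 23.8000i


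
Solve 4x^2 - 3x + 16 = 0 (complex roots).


disc = (-3)^2 - 4*4*16 = 9 - 256 = -247
sqrt(|disc|) = sqrt(247) = 15.7162
Real part = 3/(2*4) = 0.3750
Imag part = 15.7162/(2*4) = 1.9645

0.3750 ± 1.9645i


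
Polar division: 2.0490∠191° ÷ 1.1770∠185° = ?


r = 2.0490 / 1.1770 = 1.7409
theta = 191° - 185° = 6° = 6° (mod 360)

1.7409 cis(6°)


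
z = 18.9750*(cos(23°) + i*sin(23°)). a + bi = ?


a = 18.9750*cos(23°) = 18.9750*0.920505 = 17.4666
b = 18.9750*sin(23°) = 18.9750*0.39073 = 7.4141

17.4666 + 7.4141i


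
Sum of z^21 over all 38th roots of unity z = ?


The roots are w_k = w^k with w = e^(2*pi*i/38), and (w^k)^21 = (w^21)^k.
So S = 1 + u + u^2 + ... + u^(37) with u = w^21.
21 = 0*38 + 21, so 21 is not a multiple of 38: u = w^21 ≠ 1 (w is a primitive 38th root), while u^38 = (w^38)^21 = 1.
Geometric series: S = (1 - u^38)/(1 - u) = (1 - 1)/(1 - u) = 0

S = 0


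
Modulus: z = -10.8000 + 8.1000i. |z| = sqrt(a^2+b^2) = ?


|z| = sqrt((-10.8)^2 + 8.1^2) = sqrt(116.64 + 65.61) = sqrt(182.25) = 13.5000

|z| = 13.5000


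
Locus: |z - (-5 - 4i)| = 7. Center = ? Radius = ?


|z - z0| = r is a circle with center z0 and radius r.
Center = (-5, -4), radius = 7

Circle with center (-5, -4) and radius 7


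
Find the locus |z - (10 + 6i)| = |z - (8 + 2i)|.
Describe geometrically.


Equal distances means the locus is the perpendicular bisector of z1 and z2.
Midpoint = ((10+8)/2, (6+2)/2) = (9.0000, 4.0000)

Perpendicular bisector through (9.0000, 4.0000)


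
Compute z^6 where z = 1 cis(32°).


r^6 = 1^6 = 1
n*theta = 6*32° = 192° = 192° (mod 360)
a = 1*cos(192°) = -0.9781
b = 1*sin(192°) = -0.2079

1 cis(192°) = -0.9781 - 0.2079i


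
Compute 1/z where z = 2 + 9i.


|z|^2 = 4+81 = 85
1/z = (2 - 9i)/85

1/z = 0.0235 - 0.1059i


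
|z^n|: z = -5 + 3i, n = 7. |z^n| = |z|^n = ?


|z| = sqrt(25+9) = sqrt(34) = 5.8310
|z^7| = |z|^7 = (sqrt(34))^7 = 34^3 * sqrt(34) = 39304*sqrt(34)

|z^7| = 39304*sqrt(34) ≈ 229179.7333


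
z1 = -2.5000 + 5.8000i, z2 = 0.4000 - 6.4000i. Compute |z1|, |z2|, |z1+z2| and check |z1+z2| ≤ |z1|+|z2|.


|z1| = sqrt((-2.5)^2 + 5.8^2) = sqrt(39.89) = 6.3159
|z2| = sqrt(0.4^2 + (-6.4)^2) = sqrt(41.12) = 6.4125
z1+z2 = -2.1000 - 0.6000i
|z1+z2| = sqrt(4.77) = 2.1840
|z1|+|z2| = 6.3159 + 6.4125 = 12.7284

|z1+z2| = 2.1840 ≤ |z1|+|z2| = 12.7284 (verified)


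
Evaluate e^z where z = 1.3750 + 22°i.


e^1.3750 = 3.9551
cos(22°) = 0.92718
sin(22°) = 0.3746
Real = 3.9551*0.92718 = 3.6671
Imag = 3.9551*0.3746 = 1.4816

3.6671 + 1.4816i


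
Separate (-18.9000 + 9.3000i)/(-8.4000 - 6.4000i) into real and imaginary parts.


Multiply by conjugate: (-18.9000 + 9.3000i)(-8.4000 + 6.4000i) / ((-8.4)^2 + (-6.4)^2)
Numerator real = -18.9*(-8.4) + 9.3*(-6.4) = 99.24
Numerator imag = 9.3*(-8.4) - (-18.9)*(-6.4) = -199.08
Denominator = 111.52
Re(z) = 99.24/111.52 = 0.8899
Im(z) = -199.08/111.52 = -1.7852

Re(z) = 0.8899, Im(z) = -1.7852


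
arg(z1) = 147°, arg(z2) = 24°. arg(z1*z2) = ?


arg(z1*z2) = 147° + 24° = 171°
Normalized to (-180°, 180°]: 171°

171°


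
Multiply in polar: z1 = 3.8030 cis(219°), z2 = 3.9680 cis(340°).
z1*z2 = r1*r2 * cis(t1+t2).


r = 3.8030 * 3.9680 = 15.0903
theta = 219° + 340° = 559° = 199° (mod 360)

15.0903 cis(199°)


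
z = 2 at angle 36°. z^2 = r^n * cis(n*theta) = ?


r^2 = 2^2 = 4
n*theta = 2*36° = 72° = 72° (mod 360)
a = 4*cos(72°) = 1.2361
b = 4*sin(72°) = 3.8042

4 cis(72°) = 1.2361 + 3.8042i


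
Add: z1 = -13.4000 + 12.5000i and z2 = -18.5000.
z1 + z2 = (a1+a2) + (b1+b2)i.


Real: -13.4 - 18.5 = -31.9
Imag: 12.5 + 0 = 12.5

-31.9000 + 12.5000i


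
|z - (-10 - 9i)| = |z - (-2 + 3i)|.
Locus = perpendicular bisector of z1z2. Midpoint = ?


Equal distances means the locus is the perpendicular bisector of z1 and z2.
Midpoint = ((-10+(-2))/2, (-9+3)/2) = (-6.0000, -3.0000)

Perpendicular bisector through (-6.0000, -3.0000)


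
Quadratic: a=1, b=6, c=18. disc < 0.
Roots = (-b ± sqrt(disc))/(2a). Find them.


disc = 6^2 - 4*1*18 = 36 - 72 = -36
sqrt(|disc|) = sqrt(36) = 6.0000
Real part = -6/(2*1) = -3.0000
Imag part = 6.0000/(2*1) = 3.0000

-3.0000 ± 3.0000i


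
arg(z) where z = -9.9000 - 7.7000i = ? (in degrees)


Re = -9.9, Im = -7.7
arg = atan2(-7.7, -9.9) = -142.1250 degrees

arg(z) = -142.1250 degrees


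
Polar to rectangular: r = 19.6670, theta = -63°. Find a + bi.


a = 19.6670*cos(-63°) = 19.6670*0.45399 = 8.9286
b = 19.6670*sin(-63°) = 19.6670*(-0.891007) = -17.5234

8.9286 - 17.5234i


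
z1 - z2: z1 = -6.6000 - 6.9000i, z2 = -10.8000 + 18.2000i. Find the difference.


Real: -6.6 + 10.8 = 4.2
Imag: -6.9 - 18.2 = -25.1

4.2000 - 25.1000i


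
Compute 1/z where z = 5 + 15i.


|z|^2 = 25+225 = 250
1/z = (5 - 15i)/250

1/z = 0.0200 - 0.0600i


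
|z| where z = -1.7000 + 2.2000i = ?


|z| = sqrt((-1.7)^2 + 2.2^2) = sqrt(2.89 + 4.84) = sqrt(7.73) = 2.7803

|z| = 2.7803


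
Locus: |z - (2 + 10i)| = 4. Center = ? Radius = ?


|z - z0| = r is a circle with center z0 and radius r.
Center = (2, 10), radius = 4

Circle with center (2, 10) and radius 4


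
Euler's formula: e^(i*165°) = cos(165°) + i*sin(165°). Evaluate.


cos(165°) = -0.9659
sin(165°) = 0.2588

e^(i*165°) = -0.9659 + 0.2588i


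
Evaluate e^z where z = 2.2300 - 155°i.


e^2.2300 = 9.2999
cos(-155°) = -0.9063
sin(-155°) = -0.42262
Real = 9.2999*(-0.9063) = -8.4285
Imag = 9.2999*(-0.42262) = -3.9303

-8.4285 - 3.9303i


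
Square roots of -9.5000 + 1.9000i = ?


|z| = sqrt(90.25+3.61) = 9.6881
sqrt((|z|+a)/2) = sqrt((9.6881+(-9.5))/2) = sqrt(0.0941) = 0.3067
sqrt((|z|-a)/2) = sqrt((9.6881-(-9.5))/2) = sqrt(9.5941) = 3.0974

±(0.3067 + 3.0974i) i.e. 0.3067 + 3.0974i and -0.3067 - 3.0974i


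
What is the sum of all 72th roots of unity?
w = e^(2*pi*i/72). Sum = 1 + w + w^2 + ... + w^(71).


The sum of all 72th roots of unity is 0.
Geometric series: (1 - w^72)/(1 - w) = (1-1)/(1-w) = 0 since w^72 = 1, w ≠ 1.
Alternatively: coefficient of z^71 in z^72 - 1 is 0.

0


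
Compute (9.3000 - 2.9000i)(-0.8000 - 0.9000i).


Real = 9.3*(-0.8) - (-2.9)*(-0.9) = -7.44 - 2.61 = -10.05
Imag = 9.3*(-0.9) - (0.8)*(-2.9) = -8.37 + 2.32 = -6.05

-10.0500 - 6.0500i


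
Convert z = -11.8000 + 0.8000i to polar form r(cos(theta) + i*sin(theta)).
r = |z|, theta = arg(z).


r = sqrt(139.24+0.64) = sqrt(139.88) = 11.8271
theta = atan2(0.8, -11.8) = 176.1215 degrees

r = 11.8271, theta = 176.1215 degrees


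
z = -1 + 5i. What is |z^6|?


|z| = sqrt(1+25) = sqrt(26) = 5.0990
|z^6| = |z|^6 = (sqrt(26))^6 = 26^3 = 17576

|z^6| = 17576


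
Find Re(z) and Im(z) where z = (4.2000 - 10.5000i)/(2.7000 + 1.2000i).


Multiply by conjugate: (4.2000 - 10.5000i)(2.7000 - 1.2000i) / (2.7^2 + 1.2^2)
Numerator real = 4.2*2.7 - (10.5)*1.2 = -1.26
Numerator imag = -10.5*2.7 - 4.2*1.2 = -33.39
Denominator = 8.73
Re(z) = -1.26/8.73 = -0.1443
Im(z) = -33.39/8.73 = -3.8247

Re(z) = -0.1443, Im(z) = -3.8247


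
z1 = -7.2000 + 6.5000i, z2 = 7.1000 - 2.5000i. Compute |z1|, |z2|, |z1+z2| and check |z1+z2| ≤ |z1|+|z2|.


|z1| = sqrt((-7.2)^2 + 6.5^2) = sqrt(94.09) = 9.7000
|z2| = sqrt(7.1^2 + (-2.5)^2) = sqrt(56.66) = 7.5273
z1+z2 = -0.1000 + 4.0000i
|z1+z2| = sqrt(16.01) = 4.0012
|z1|+|z2| = 9.7000 + 7.5273 = 17.2273

|z1+z2| = 4.0012 ≤ |z1|+|z2| = 17.2273 (verified)


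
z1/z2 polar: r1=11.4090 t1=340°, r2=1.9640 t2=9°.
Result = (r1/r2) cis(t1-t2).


r = 11.4090 / 1.9640 = 5.8091
theta = 340° - 9° = 331° = 331° (mod 360)

5.8091 cis(331°)


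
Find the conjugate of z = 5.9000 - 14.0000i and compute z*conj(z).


z_bar = 5.9000 + 14.0000i
z*z_bar = 5.9^2 + (-14)^2 = 34.81 + 196 = 230.81

z_bar = 5.9000 + 14.0000i, z*z_bar = 230.81


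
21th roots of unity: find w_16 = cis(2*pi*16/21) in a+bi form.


Angle = 360*16/21 = 274.2857°
a = cos(274.2857°) = 0.0747
b = sin(274.2857°) = -0.9972

0.0747 - 0.9972i


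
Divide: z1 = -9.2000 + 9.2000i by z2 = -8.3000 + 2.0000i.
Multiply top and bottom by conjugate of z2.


Conjugate of z2 = -8.3000 - 2.0000i
Numerator: (-9.2000 + 9.2000i)(-8.3000 - 2.0000i) = 94.7600 - 57.9600i
Denominator: (-8.3)^2 + 2^2 = 72.89
Result = (94.7600 - 57.9600i)/72.89

1.3000 - 0.7952i


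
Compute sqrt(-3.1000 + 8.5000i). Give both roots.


|z| = sqrt(9.61+72.25) = 9.0477
sqrt((|z|+a)/2) = sqrt((9.0477+(-3.1))/2) = sqrt(2.9738) = 1.7245
sqrt((|z|-a)/2) = sqrt((9.0477-(-3.1))/2) = sqrt(6.0738) = 2.4645

±(1.7245 + 2.4645i) i.e. 1.7245 + 2.4645i and -1.7245 - 2.4645i


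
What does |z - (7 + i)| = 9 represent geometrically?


|z - z0| = r is a circle with center z0 and radius r.
Center = (7, 1), radius = 9

Circle with center (7, 1) and radius 9


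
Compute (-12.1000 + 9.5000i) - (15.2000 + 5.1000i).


Real: -12.1 - 15.2 = -27.3
Imag: 9.5 - 5.1 = 4.4

-27.3000 + 4.4000i


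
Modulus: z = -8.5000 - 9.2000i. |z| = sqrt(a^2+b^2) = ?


|z| = sqrt((-8.5)^2 + (-9.2)^2) = sqrt(72.25 + 84.64) = sqrt(156.89) = 12.5256

|z| = 12.5256


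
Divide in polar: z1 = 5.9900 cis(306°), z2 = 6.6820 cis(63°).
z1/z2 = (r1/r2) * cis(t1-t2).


r = 5.9900 / 6.6820 = 0.8964
theta = 306° - 63° = 243° = 243° (mod 360)

0.8964 cis(243°)


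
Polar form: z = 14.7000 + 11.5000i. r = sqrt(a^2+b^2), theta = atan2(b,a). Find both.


r = sqrt(216.09+132.25) = sqrt(348.34) = 18.6639
theta = atan2(11.5, 14.7) = 38.0365 degrees

r = 18.6639, theta = 38.0365 degrees


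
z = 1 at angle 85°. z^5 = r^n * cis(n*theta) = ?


r^5 = 1^5 = 1
n*theta = 5*85° = 425° = 65° (mod 360)
a = 1*cos(65°) = 0.4226
b = 1*sin(65°) = 0.9063

1 cis(65°) = 0.4226 + 0.9063i


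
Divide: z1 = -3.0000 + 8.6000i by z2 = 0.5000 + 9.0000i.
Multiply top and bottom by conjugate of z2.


Conjugate of z2 = 0.5000 - 9.0000i
Numerator: (-3.0000 + 8.6000i)(0.5000 - 9.0000i) = 75.9000 + 31.3000i
Denominator: 0.5^2 + 9^2 = 81.25
Result = (75.9000 + 31.3000i)/81.25

0.9342 + 0.3852i


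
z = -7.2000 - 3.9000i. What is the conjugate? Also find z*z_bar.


z_bar = -7.2000 + 3.9000i
z*z_bar = (-7.2)^2 + (-3.9)^2 = 51.84 + 15.21 = 67.05

z_bar = -7.2000 + 3.9000i, z*z_bar = 67.05


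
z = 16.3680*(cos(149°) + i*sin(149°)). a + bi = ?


a = 16.3680*cos(149°) = 16.3680*(-0.857167) = -14.0301
b = 16.3680*sin(149°) = 16.3680*0.515038 = 8.4301

-14.0301 + 8.4301i


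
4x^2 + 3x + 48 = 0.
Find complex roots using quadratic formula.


disc = 3^2 - 4*4*48 = 9 - 768 = -759
sqrt(|disc|) = sqrt(759) = 27.5500
Real part = -3/(2*4) = -0.3750
Imag part = 27.5500/(2*4) = 3.4437

-0.3750 ± 3.4437i


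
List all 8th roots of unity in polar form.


The 8th roots of unity are cis(360k/8°) for k=0..7
Angle step = 360/8 = 45°
Primitive root: cis(45°)
Primitive root = 0.7071 + 0.7071i

8 roots at angles: 0°, 45°, 90°, 135°, 180°, 225°, 270°, 315°


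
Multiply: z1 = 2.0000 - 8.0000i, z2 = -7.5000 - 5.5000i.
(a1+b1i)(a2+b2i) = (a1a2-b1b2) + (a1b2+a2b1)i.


Real = 2*(-7.5) - (-8)*(-5.5) = -15 - 44 = -59
Imag = 2*(-5.5) - (7.5)*(-8) = -11 + 60 = 49

-59.0000 + 49.0000i


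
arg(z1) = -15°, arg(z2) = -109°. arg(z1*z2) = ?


arg(z1*z2) = -15° - 109° = -124°
Normalized to (-180°, 180°]: -124°

-124°


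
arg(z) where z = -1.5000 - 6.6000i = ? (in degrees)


Re = -1.5, Im = -6.6
arg = atan2(-6.6, -1.5) = -102.8043 degrees

arg(z) = -102.8043 degrees


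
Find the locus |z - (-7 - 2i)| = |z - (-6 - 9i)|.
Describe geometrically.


Equal distances means the locus is the perpendicular bisector of z1 and z2.
Midpoint = ((-7+(-6))/2, (-2+(-9))/2) = (-6.5000, -5.5000)

Perpendicular bisector through (-6.5000, -5.5000)


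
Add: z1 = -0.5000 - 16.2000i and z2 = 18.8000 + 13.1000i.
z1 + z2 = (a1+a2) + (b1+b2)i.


Real: -0.5 + 18.8 = 18.3
Imag: -16.2 + 13.1 = -3.1

18.3000 - 3.1000i


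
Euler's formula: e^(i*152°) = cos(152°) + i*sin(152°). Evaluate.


cos(152°) = -0.8829
sin(152°) = 0.4695

e^(i*152°) = -0.8829 + 0.4695i


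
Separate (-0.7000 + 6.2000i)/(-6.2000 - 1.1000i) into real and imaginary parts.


Multiply by conjugate: (-0.7000 + 6.2000i)(-6.2000 + 1.1000i) / ((-6.2)^2 + (-1.1)^2)
Numerator real = -0.7*(-6.2) + 6.2*(-1.1) = -2.48
Numerator imag = 6.2*(-6.2) - (-0.7)*(-1.1) = -39.21
Denominator = 39.65
Re(z) = -2.48/39.65 = -0.0625
Im(z) = -39.21/39.65 = -0.9889

Re(z) = -0.0625, Im(z) = -0.9889


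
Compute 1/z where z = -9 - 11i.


|z|^2 = 81+121 = 202
1/z = (-9 + 11i)/202

1/z = -0.0446 + 0.0545i


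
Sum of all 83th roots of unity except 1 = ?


With w = e^(2*pi*i/83), all 83 of the 83th roots of unity w^0 = 1, w, ..., w^(82) sum to 0: 1 + w + ... + w^(82) = (1 - w^83)/(1 - w) = 0 since w^83 = 1, w ≠ 1.
Removing the root 1: w + w^2 + ... + w^(82) = 0 - 1 = -1

Sum = -1


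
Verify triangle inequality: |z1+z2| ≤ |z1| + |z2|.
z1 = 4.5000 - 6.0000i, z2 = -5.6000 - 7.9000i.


|z1| = sqrt(4.5^2 + (-6)^2) = sqrt(56.25) = 7.5000
|z2| = sqrt((-5.6)^2 + (-7.9)^2) = sqrt(93.77) = 9.6835
z1+z2 = -1.1000 - 13.9000i
|z1+z2| = sqrt(194.42) = 13.9435
|z1|+|z2| = 7.5000 + 9.6835 = 17.1835

|z1+z2| = 13.9435 ≤ |z1|+|z2| = 17.1835 (verified)


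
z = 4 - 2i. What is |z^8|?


|z| = sqrt(16+4) = sqrt(20) = 4.4721
|z^8| = |z|^8 = (sqrt(20))^8 = 20^4 = 160000

|z^8| = 160000


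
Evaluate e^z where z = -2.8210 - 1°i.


e^-2.8210 = 0.0595
cos(-1°) = 0.9998
sin(-1°) = -0.0175
Real = 0.0595*0.9998 = 0.0595
Imag = 0.0595*(-0.0175) = -0.0010

0.0595 - 0.0010i


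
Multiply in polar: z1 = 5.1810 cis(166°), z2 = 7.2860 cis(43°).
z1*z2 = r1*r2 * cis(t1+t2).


r = 5.1810 * 7.2860 = 37.7488
theta = 166° + 43° = 209° = 209° (mod 360)

37.7488 cis(209°)


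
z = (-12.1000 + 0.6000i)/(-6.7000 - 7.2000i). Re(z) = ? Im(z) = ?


Multiply by conjugate: (-12.1000 + 0.6000i)(-6.7000 + 7.2000i) / ((-6.7)^2 + (-7.2)^2)
Numerator real = -12.1*(-6.7) + 0.6*(-7.2) = 76.75
Numerator imag = 0.6*(-6.7) - (-12.1)*(-7.2) = -91.14
Denominator = 96.73
Re(z) = 76.75/96.73 = 0.7934
Im(z) = -91.14/96.73 = -0.9422

Re(z) = 0.7934, Im(z) = -0.9422


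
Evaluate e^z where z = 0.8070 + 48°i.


e^0.8070 = 2.2412
cos(48°) = 0.6691
sin(48°) = 0.74314
Real = 2.2412*0.6691 = 1.4996
Imag = 2.2412*0.74314 = 1.6655

1.4996 + 1.6655i


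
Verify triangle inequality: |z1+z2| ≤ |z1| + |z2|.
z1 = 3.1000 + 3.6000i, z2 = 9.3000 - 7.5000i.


|z1| = sqrt(3.1^2 + 3.6^2) = sqrt(22.57) = 4.7508
|z2| = sqrt(9.3^2 + (-7.5)^2) = sqrt(142.74) = 11.9474
z1+z2 = 12.4000 - 3.9000i
|z1+z2| = sqrt(168.97) = 12.9988
|z1|+|z2| = 4.7508 + 11.9474 = 16.6982

|z1+z2| = 12.9988 ≤ |z1|+|z2| = 16.6982 (verified)


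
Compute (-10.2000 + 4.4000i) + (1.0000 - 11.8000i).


Real: -10.2 + 1 = -9.2
Imag: 4.4 - 11.8 = -7.4

-9.2000 - 7.4000i


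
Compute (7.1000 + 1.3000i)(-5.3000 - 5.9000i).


Real = 7.1*(-5.3) - 1.3*(-5.9) = -37.63 - (-7.67) = -29.96
Imag = 7.1*(-5.9) - (5.3)*1.3 = -41.89 - (6.89) = -48.78

-29.9600 - 48.7800i


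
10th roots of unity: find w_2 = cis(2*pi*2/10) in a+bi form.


Angle = 360*2/10 = 72°
a = cos(72°) = 0.3090
b = sin(72°) = 0.9511

0.3090 + 0.9511i


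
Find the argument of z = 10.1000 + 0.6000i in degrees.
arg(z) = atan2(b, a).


Re = 10.1, Im = 0.6
arg = atan2(0.6, 10.1) = 3.3997 degrees

arg(z) = 3.3997 degrees


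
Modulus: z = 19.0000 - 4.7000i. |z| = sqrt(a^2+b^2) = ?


|z| = sqrt(19^2 + (-4.7)^2) = sqrt(361 + 22.09) = sqrt(383.09) = 19.5727

|z| = 19.5727


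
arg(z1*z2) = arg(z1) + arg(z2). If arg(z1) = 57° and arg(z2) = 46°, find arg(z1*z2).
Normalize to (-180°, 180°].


arg(z1*z2) = 57° + 46° = 103°
Normalized to (-180°, 180°]: 103°

103°


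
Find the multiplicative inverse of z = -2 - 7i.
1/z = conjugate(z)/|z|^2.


|z|^2 = 4+49 = 53
1/z = (-2 + 7i)/53

1/z = -0.0377 + 0.1321i


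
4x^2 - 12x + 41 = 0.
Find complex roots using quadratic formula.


disc = (-12)^2 - 4*4*41 = 144 - 656 = -512
sqrt(|disc|) = sqrt(512) = 22.6274
Real part = 12/(2*4) = 1.5000
Imag part = 22.6274/(2*4) = 2.8284

1.5000 ± 2.8284i


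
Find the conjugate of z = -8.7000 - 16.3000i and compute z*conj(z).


z_bar = -8.7000 + 16.3000i
z*z_bar = (-8.7)^2 + (-16.3)^2 = 75.69 + 265.69 = 341.38

z_bar = -8.7000 + 16.3000i, z*z_bar = 341.38


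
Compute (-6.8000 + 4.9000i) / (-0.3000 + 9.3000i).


Conjugate of z2 = -0.3000 - 9.3000i
Numerator: (-6.8000 + 4.9000i)(-0.3000 - 9.3000i) = 47.6100 + 61.7700i
Denominator: (-0.3)^2 + 9.3^2 = 86.58
Result = (47.6100 + 61.7700i)/86.58

0.5499 + 0.7134i


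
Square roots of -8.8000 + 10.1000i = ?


|z| = sqrt(77.44+102.01) = 13.3959
sqrt((|z|+a)/2) = sqrt((13.3959+(-8.8))/2) = sqrt(2.2979) = 1.5159
sqrt((|z|-a)/2) = sqrt((13.3959-(-8.8))/2) = sqrt(11.0979) = 3.3314

±(1.5159 + 3.3314i) i.e. 1.5159 + 3.3314i and -1.5159 - 3.3314i


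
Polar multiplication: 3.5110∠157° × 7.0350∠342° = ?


r = 3.5110 * 7.0350 = 24.6999
theta = 157° + 342° = 499° = 139° (mod 360)

24.6999 cis(139°)


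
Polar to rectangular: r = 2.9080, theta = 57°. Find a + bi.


a = 2.9080*cos(57°) = 2.9080*0.54464 = 1.5838
b = 2.9080*sin(57°) = 2.9080*0.8387 = 2.4389

1.5838 + 2.4389i


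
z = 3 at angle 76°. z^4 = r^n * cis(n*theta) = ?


r^4 = 3^4 = 81
n*theta = 4*76° = 304° = 304° (mod 360)
a = 81*cos(304°) = 45.2946
b = 81*sin(304°) = -67.1520

81 cis(304°) = 45.2946 - 67.1520i


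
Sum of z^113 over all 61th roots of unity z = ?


The roots are w_k = w^k with w = e^(2*pi*i/61), and (w^k)^113 = (w^113)^k.
So S = 1 + u + u^2 + ... + u^(60) with u = w^113.
113 = 1*61 + 52, so 113 is not a multiple of 61: u = (w^61)^1 * w^52 = w^52 ≠ 1 (w is a primitive 61th root), while u^61 = (w^61)^113 = 1.
Geometric series: S = (1 - u^61)/(1 - u) = (1 - 1)/(1 - u) = 0

S = 0


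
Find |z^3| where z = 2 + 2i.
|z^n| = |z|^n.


|z| = sqrt(4+4) = sqrt(8) = 2.8284
|z^3| = |z|^3 = (sqrt(8))^3 = 8*sqrt(8)

|z^3| = 8*sqrt(8) ≈ 22.6274


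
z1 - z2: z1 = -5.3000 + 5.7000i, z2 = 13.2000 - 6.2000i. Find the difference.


Real: -5.3 - 13.2 = -18.5
Imag: 5.7 + 6.2 = 11.9

-18.5000 + 11.9000i


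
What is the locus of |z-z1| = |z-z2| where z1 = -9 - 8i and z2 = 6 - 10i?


Equal distances means the locus is the perpendicular bisector of z1 and z2.
Midpoint = ((-9+6)/2, (-8+(-10))/2) = (-1.5000, -9.0000)

Perpendicular bisector through (-1.5000, -9.0000)


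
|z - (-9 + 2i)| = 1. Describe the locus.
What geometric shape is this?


|z - z0| = r is a circle with center z0 and radius r.
Center = (-9, 2), radius = 1

Circle with center (-9, 2) and radius 1


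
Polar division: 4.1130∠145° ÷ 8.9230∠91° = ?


r = 4.1130 / 8.9230 = 0.4609
theta = 145° - 91° = 54° = 54° (mod 360)

0.4609 cis(54°)


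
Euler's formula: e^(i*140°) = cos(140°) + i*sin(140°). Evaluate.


cos(140°) = -0.7660
sin(140°) = 0.6428

e^(i*140°) = -0.7660 + 0.6428i


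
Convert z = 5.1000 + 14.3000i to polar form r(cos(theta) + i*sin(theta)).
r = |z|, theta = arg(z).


r = sqrt(26.01+204.49) = sqrt(230.5) = 15.1822
theta = atan2(14.3, 5.1) = 70.3716 degrees

r = 15.1822, theta = 70.3716 degrees


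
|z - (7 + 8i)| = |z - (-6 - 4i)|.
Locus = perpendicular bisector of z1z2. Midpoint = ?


Equal distances means the locus is the perpendicular bisector of z1 and z2.
Midpoint = ((7+(-6))/2, (8+(-4))/2) = (0.5000, 2.0000)

Perpendicular bisector through (0.5000, 2.0000)


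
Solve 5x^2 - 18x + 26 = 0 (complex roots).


disc = (-18)^2 - 4*5*26 = 324 - 520 = -196
sqrt(|disc|) = sqrt(196) = 14.0000
Real part = 18/(2*5) = 1.8000
Imag part = 14.0000/(2*5) = 1.4000

1.8000 ± 1.4000i


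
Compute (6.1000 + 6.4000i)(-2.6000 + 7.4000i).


Real = 6.1*(-2.6) - 6.4*7.4 = -15.86 - 47.36 = -63.22
Imag = 6.1*7.4 - (2.6)*6.4 = 45.14 - (16.64) = 28.5

-63.2200 + 28.5000i


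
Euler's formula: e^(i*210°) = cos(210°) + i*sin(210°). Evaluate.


cos(210°) = -0.8660
sin(210°) = -0.5000

e^(i*210°) = -0.8660 - 0.5000i


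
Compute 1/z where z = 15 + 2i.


|z|^2 = 225+4 = 229
1/z = (15 - 2i)/229

1/z = 0.0655 - 0.0087i


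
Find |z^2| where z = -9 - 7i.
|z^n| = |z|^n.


|z| = sqrt(81+49) = sqrt(130) = 11.4018
|z^2| = |z|^2 = (sqrt(130))^2 = 130

|z^2| = 130


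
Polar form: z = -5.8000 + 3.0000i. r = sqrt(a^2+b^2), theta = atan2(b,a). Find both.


r = sqrt(33.64+9) = sqrt(42.64) = 6.5299
theta = atan2(3, -5.8) = 152.6501 degrees

r = 6.5299, theta = 152.6501 degrees


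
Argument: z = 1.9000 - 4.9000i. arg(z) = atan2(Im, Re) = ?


Re = 1.9, Im = -4.9
arg = atan2(-4.9, 1.9) = -68.8059 degrees

arg(z) = -68.8059 degrees


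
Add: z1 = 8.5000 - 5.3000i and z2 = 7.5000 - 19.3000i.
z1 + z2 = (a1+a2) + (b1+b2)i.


Real: 8.5 + 7.5 = 16
Imag: -5.3 - 19.3 = -24.6

16.0000 - 24.6000i


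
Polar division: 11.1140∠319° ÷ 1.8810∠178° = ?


r = 11.1140 / 1.8810 = 5.9086
theta = 319° - 178° = 141° = 141° (mod 360)

5.9086 cis(141°)


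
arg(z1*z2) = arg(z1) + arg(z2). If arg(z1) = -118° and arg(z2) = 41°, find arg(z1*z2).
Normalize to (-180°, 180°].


arg(z1*z2) = -118° + 41° = -77°
Normalized to (-180°, 180°]: -77°

-77°


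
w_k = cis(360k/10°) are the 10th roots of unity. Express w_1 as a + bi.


Angle = 360*1/10 = 36°
a = cos(36°) = 0.8090
b = sin(36°) = 0.5878

0.8090 + 0.5878i


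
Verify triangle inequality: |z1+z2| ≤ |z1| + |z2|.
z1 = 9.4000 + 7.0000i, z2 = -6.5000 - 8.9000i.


|z1| = sqrt(9.4^2 + 7^2) = sqrt(137.36) = 11.7201
|z2| = sqrt((-6.5)^2 + (-8.9)^2) = sqrt(121.46) = 11.0209
z1+z2 = 2.9000 - 1.9000i
|z1+z2| = sqrt(12.02) = 3.4670
|z1|+|z2| = 11.7201 + 11.0209 = 22.7410

|z1+z2| = 3.4670 ≤ |z1|+|z2| = 22.7410 (verified)


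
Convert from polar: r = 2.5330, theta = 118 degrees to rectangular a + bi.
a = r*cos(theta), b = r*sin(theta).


a = 2.5330*cos(118°) = 2.5330*(-0.4695) = -1.1892
b = 2.5330*sin(118°) = 2.5330*0.88295 = 2.2365

-1.1892 + 2.2365i


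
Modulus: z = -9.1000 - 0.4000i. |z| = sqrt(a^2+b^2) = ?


|z| = sqrt((-9.1)^2 + (-0.4)^2) = sqrt(82.81 + 0.16) = sqrt(82.97) = 9.1088

|z| = 9.1088


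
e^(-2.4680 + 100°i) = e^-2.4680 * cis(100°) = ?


e^-2.4680 = 0.0848
cos(100°) = -0.1736
sin(100°) = 0.9848
Real = 0.0848*(-0.1736) = -0.0147
Imag = 0.0848*0.9848 = 0.0835

-0.0147 + 0.0835i


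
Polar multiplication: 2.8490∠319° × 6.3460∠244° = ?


r = 2.8490 * 6.3460 = 18.0798
theta = 319° + 244° = 563° = 203° (mod 360)

18.0798 cis(203°)


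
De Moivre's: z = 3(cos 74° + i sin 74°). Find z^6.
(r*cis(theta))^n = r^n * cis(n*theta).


r^6 = 3^6 = 729
n*theta = 6*74° = 444° = 84° (mod 360)
a = 729*cos(84°) = 76.2012
b = 729*sin(84°) = 725.0065

729 cis(84°) = 76.2012 + 725.0065i


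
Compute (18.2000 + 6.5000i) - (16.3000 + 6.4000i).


Real: 18.2 - 16.3 = 1.9
Imag: 6.5 - 6.4 = 0.1

1.9000 + 0.1000i


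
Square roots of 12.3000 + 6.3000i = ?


|z| = sqrt(151.29+39.69) = 13.8196
sqrt((|z|+a)/2) = sqrt((13.8196+12.3)/2) = sqrt(13.0598) = 3.6138
sqrt((|z|-a)/2) = sqrt((13.8196-12.3)/2) = sqrt(0.7598) = 0.8717

±(3.6138 + 0.8717i) i.e. 3.6138 + 0.8717i and -3.6138 - 0.8717i


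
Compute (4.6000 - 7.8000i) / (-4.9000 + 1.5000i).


Conjugate of z2 = -4.9000 - 1.5000i
Numerator: (4.6000 - 7.8000i)(-4.9000 - 1.5000i) = -34.2400 + 31.3200i
Denominator: (-4.9)^2 + 1.5^2 = 26.26
Result = (-34.2400 + 31.3200i)/26.26

-1.3039 + 1.1927i


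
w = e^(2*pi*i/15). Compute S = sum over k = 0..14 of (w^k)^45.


The roots are w_k = w^k with w = e^(2*pi*i/15), and (w^k)^45 = (w^45)^k.
So S = 1 + u + u^2 + ... + u^(14) with u = w^45.
45 = 3*15 + 0, so 45 is a multiple of 15 and u = (w^15)^3 = 1.
Every one of the 15 terms equals 1: S = 15

S = 15


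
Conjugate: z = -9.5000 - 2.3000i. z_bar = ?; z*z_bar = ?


z_bar = -9.5000 + 2.3000i
z*z_bar = (-9.5)^2 + (-2.3)^2 = 90.25 + 5.29 = 95.54

z_bar = -9.5000 + 2.3000i, z*z_bar = 95.54


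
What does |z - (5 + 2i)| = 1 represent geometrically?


|z - z0| = r is a circle with center z0 and radius r.
Center = (5, 2), radius = 1

Circle with center (5, 2) and radius 1


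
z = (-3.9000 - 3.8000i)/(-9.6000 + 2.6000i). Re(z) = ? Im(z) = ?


Multiply by conjugate: (-3.9000 - 3.8000i)(-9.6000 - 2.6000i) / ((-9.6)^2 + 2.6^2)
Numerator real = -3.9*(-9.6) - (3.8)*2.6 = 27.56
Numerator imag = -3.8*(-9.6) - (-3.9)*2.6 = 46.62
Denominator = 98.92
Re(z) = 27.56/98.92 = 0.2786
Im(z) = 46.62/98.92 = 0.4713

Re(z) = 0.2786, Im(z) = 0.4713


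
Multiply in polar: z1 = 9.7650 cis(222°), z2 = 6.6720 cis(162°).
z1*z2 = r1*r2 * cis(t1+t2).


r = 9.7650 * 6.6720 = 65.1521
theta = 222° + 162° = 384° = 24° (mod 360)

65.1521 cis(24°)


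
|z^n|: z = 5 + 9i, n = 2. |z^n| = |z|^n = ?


|z| = sqrt(25+81) = sqrt(106) = 10.2956
|z^2| = |z|^2 = (sqrt(106))^2 = 106

|z^2| = 106


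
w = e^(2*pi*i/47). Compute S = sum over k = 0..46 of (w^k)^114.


The roots are w_k = w^k with w = e^(2*pi*i/47), and (w^k)^114 = (w^114)^k.
So S = 1 + u + u^2 + ... + u^(46) with u = w^114.
114 = 2*47 + 20, so 114 is not a multiple of 47: u = (w^47)^2 * w^20 = w^20 ≠ 1 (w is a primitive 47th root), while u^47 = (w^47)^114 = 1.
Geometric series: S = (1 - u^47)/(1 - u) = (1 - 1)/(1 - u) = 0

S = 0


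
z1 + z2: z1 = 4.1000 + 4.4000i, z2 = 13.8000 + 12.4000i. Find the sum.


Real: 4.1 + 13.8 = 17.9
Imag: 4.4 + 12.4 = 16.8

17.9000 + 16.8000i


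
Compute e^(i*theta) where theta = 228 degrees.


cos(228°) = -0.6691
sin(228°) = -0.7431

e^(i*228°) = -0.6691 - 0.7431i


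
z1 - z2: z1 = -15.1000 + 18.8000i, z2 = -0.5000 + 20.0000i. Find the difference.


Real: -15.1 + 0.5 = -14.6
Imag: 18.8 - 20 = -1.2

-14.6000 - 1.2000i


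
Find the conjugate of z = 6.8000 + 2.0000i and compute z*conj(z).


z_bar = 6.8000 - 2.0000i
z*z_bar = 6.8^2 + 2^2 = 46.24 + 4 = 50.24

z_bar = 6.8000 - 2.0000i, z*z_bar = 50.24


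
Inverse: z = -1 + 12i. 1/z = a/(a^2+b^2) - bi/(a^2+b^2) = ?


|z|^2 = 1+144 = 145
1/z = (-1 - 12i)/145

1/z = -0.0069 - 0.0828i


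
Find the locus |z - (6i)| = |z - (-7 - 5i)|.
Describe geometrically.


Equal distances means the locus is the perpendicular bisector of z1 and z2.
Midpoint = ((0+(-7))/2, (6+(-5))/2) = (-3.5000, 0.5000)

Perpendicular bisector through (-3.5000, 0.5000)


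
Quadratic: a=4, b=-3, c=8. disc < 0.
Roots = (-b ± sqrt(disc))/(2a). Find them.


disc = (-3)^2 - 4*4*8 = 9 - 128 = -119
sqrt(|disc|) = sqrt(119) = 10.9087
Real part = 3/(2*4) = 0.3750
Imag part = 10.9087/(2*4) = 1.3636

0.3750 ± 1.3636i


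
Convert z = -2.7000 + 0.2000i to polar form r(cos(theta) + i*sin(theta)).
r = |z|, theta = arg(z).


r = sqrt(7.29+0.04) = sqrt(7.33) = 2.7074
theta = atan2(0.2, -2.7) = 175.7636 degrees

r = 2.7074, theta = 175.7636 degrees


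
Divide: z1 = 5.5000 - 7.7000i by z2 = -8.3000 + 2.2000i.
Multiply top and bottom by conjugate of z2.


Conjugate of z2 = -8.3000 - 2.2000i
Numerator: (5.5000 - 7.7000i)(-8.3000 - 2.2000i) = -62.5900 + 51.8100i
Denominator: (-8.3)^2 + 2.2^2 = 73.73
Result = (-62.5900 + 51.8100i)/73.73

-0.8489 + 0.7027i


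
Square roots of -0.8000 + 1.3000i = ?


|z| = sqrt(0.64+1.69) = 1.5264
sqrt((|z|+a)/2) = sqrt((1.5264+(-0.8))/2) = sqrt(0.3632) = 0.6027
sqrt((|z|-a)/2) = sqrt((1.5264-(-0.8))/2) = sqrt(1.1632) = 1.0785

±(0.6027 + 1.0785i) i.e. 0.6027 + 1.0785i and -0.6027 - 1.0785i


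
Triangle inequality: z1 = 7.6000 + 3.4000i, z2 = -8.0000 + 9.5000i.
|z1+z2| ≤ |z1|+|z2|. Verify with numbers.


|z1| = sqrt(7.6^2 + 3.4^2) = sqrt(69.32) = 8.3259
|z2| = sqrt((-8)^2 + 9.5^2) = sqrt(154.25) = 12.4197
z1+z2 = -0.4000 + 12.9000i
|z1+z2| = sqrt(166.57) = 12.9062
|z1|+|z2| = 8.3259 + 12.4197 = 20.7456

|z1+z2| = 12.9062 ≤ |z1|+|z2| = 20.7456 (verified)


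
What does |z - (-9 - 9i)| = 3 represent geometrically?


|z - z0| = r is a circle with center z0 and radius r.
Center = (-9, -9), radius = 3

Circle with center (-9, -9) and radius 3


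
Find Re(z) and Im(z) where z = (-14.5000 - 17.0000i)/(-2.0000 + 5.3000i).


Multiply by conjugate: (-14.5000 - 17.0000i)(-2.0000 - 5.3000i) / ((-2)^2 + 5.3^2)
Numerator real = -14.5*(-2) - (17)*5.3 = -61.1
Numerator imag = -17*(-2) - (-14.5)*5.3 = 110.85
Denominator = 32.09
Re(z) = -61.1/32.09 = -1.9040
Im(z) = 110.85/32.09 = 3.4543

Re(z) = -1.9040, Im(z) = 3.4543


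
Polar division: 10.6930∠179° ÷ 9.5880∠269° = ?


r = 10.6930 / 9.5880 = 1.1152
theta = 179° - 269° = -90° = 270° (mod 360)

1.1152 cis(270°)
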